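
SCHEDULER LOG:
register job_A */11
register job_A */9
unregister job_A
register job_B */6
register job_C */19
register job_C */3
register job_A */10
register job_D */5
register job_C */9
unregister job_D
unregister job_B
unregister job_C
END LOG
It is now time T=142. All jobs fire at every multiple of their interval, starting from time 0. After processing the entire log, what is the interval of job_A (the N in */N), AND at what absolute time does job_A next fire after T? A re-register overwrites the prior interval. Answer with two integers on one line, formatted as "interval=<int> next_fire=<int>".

Answer: interval=10 next_fire=150

Derivation:
Op 1: register job_A */11 -> active={job_A:*/11}
Op 2: register job_A */9 -> active={job_A:*/9}
Op 3: unregister job_A -> active={}
Op 4: register job_B */6 -> active={job_B:*/6}
Op 5: register job_C */19 -> active={job_B:*/6, job_C:*/19}
Op 6: register job_C */3 -> active={job_B:*/6, job_C:*/3}
Op 7: register job_A */10 -> active={job_A:*/10, job_B:*/6, job_C:*/3}
Op 8: register job_D */5 -> active={job_A:*/10, job_B:*/6, job_C:*/3, job_D:*/5}
Op 9: register job_C */9 -> active={job_A:*/10, job_B:*/6, job_C:*/9, job_D:*/5}
Op 10: unregister job_D -> active={job_A:*/10, job_B:*/6, job_C:*/9}
Op 11: unregister job_B -> active={job_A:*/10, job_C:*/9}
Op 12: unregister job_C -> active={job_A:*/10}
Final interval of job_A = 10
Next fire of job_A after T=142: (142//10+1)*10 = 150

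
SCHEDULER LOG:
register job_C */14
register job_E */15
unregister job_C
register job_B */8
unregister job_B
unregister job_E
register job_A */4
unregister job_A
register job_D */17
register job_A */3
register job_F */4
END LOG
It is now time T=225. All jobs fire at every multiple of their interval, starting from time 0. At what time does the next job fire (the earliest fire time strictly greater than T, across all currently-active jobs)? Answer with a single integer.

Op 1: register job_C */14 -> active={job_C:*/14}
Op 2: register job_E */15 -> active={job_C:*/14, job_E:*/15}
Op 3: unregister job_C -> active={job_E:*/15}
Op 4: register job_B */8 -> active={job_B:*/8, job_E:*/15}
Op 5: unregister job_B -> active={job_E:*/15}
Op 6: unregister job_E -> active={}
Op 7: register job_A */4 -> active={job_A:*/4}
Op 8: unregister job_A -> active={}
Op 9: register job_D */17 -> active={job_D:*/17}
Op 10: register job_A */3 -> active={job_A:*/3, job_D:*/17}
Op 11: register job_F */4 -> active={job_A:*/3, job_D:*/17, job_F:*/4}
  job_A: interval 3, next fire after T=225 is 228
  job_D: interval 17, next fire after T=225 is 238
  job_F: interval 4, next fire after T=225 is 228
Earliest fire time = 228 (job job_A)

Answer: 228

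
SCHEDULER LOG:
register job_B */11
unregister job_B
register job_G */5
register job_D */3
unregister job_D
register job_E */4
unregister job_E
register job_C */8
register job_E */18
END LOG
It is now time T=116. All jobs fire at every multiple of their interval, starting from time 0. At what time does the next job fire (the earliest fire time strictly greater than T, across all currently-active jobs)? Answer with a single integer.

Answer: 120

Derivation:
Op 1: register job_B */11 -> active={job_B:*/11}
Op 2: unregister job_B -> active={}
Op 3: register job_G */5 -> active={job_G:*/5}
Op 4: register job_D */3 -> active={job_D:*/3, job_G:*/5}
Op 5: unregister job_D -> active={job_G:*/5}
Op 6: register job_E */4 -> active={job_E:*/4, job_G:*/5}
Op 7: unregister job_E -> active={job_G:*/5}
Op 8: register job_C */8 -> active={job_C:*/8, job_G:*/5}
Op 9: register job_E */18 -> active={job_C:*/8, job_E:*/18, job_G:*/5}
  job_C: interval 8, next fire after T=116 is 120
  job_E: interval 18, next fire after T=116 is 126
  job_G: interval 5, next fire after T=116 is 120
Earliest fire time = 120 (job job_C)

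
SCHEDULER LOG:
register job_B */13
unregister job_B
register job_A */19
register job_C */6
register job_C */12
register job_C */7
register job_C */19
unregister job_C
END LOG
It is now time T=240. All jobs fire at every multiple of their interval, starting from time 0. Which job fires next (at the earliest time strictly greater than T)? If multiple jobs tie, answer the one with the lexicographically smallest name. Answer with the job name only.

Answer: job_A

Derivation:
Op 1: register job_B */13 -> active={job_B:*/13}
Op 2: unregister job_B -> active={}
Op 3: register job_A */19 -> active={job_A:*/19}
Op 4: register job_C */6 -> active={job_A:*/19, job_C:*/6}
Op 5: register job_C */12 -> active={job_A:*/19, job_C:*/12}
Op 6: register job_C */7 -> active={job_A:*/19, job_C:*/7}
Op 7: register job_C */19 -> active={job_A:*/19, job_C:*/19}
Op 8: unregister job_C -> active={job_A:*/19}
  job_A: interval 19, next fire after T=240 is 247
Earliest = 247, winner (lex tiebreak) = job_A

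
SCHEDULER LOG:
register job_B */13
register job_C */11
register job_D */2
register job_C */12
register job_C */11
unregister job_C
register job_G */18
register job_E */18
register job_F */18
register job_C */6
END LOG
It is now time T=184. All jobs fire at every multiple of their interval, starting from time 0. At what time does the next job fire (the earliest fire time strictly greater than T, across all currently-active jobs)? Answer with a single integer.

Answer: 186

Derivation:
Op 1: register job_B */13 -> active={job_B:*/13}
Op 2: register job_C */11 -> active={job_B:*/13, job_C:*/11}
Op 3: register job_D */2 -> active={job_B:*/13, job_C:*/11, job_D:*/2}
Op 4: register job_C */12 -> active={job_B:*/13, job_C:*/12, job_D:*/2}
Op 5: register job_C */11 -> active={job_B:*/13, job_C:*/11, job_D:*/2}
Op 6: unregister job_C -> active={job_B:*/13, job_D:*/2}
Op 7: register job_G */18 -> active={job_B:*/13, job_D:*/2, job_G:*/18}
Op 8: register job_E */18 -> active={job_B:*/13, job_D:*/2, job_E:*/18, job_G:*/18}
Op 9: register job_F */18 -> active={job_B:*/13, job_D:*/2, job_E:*/18, job_F:*/18, job_G:*/18}
Op 10: register job_C */6 -> active={job_B:*/13, job_C:*/6, job_D:*/2, job_E:*/18, job_F:*/18, job_G:*/18}
  job_B: interval 13, next fire after T=184 is 195
  job_C: interval 6, next fire after T=184 is 186
  job_D: interval 2, next fire after T=184 is 186
  job_E: interval 18, next fire after T=184 is 198
  job_F: interval 18, next fire after T=184 is 198
  job_G: interval 18, next fire after T=184 is 198
Earliest fire time = 186 (job job_C)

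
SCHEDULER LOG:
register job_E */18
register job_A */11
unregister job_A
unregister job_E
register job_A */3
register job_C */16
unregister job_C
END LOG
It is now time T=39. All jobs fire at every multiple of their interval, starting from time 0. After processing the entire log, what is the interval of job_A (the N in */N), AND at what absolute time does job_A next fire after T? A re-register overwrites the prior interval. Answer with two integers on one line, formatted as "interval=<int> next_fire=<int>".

Answer: interval=3 next_fire=42

Derivation:
Op 1: register job_E */18 -> active={job_E:*/18}
Op 2: register job_A */11 -> active={job_A:*/11, job_E:*/18}
Op 3: unregister job_A -> active={job_E:*/18}
Op 4: unregister job_E -> active={}
Op 5: register job_A */3 -> active={job_A:*/3}
Op 6: register job_C */16 -> active={job_A:*/3, job_C:*/16}
Op 7: unregister job_C -> active={job_A:*/3}
Final interval of job_A = 3
Next fire of job_A after T=39: (39//3+1)*3 = 42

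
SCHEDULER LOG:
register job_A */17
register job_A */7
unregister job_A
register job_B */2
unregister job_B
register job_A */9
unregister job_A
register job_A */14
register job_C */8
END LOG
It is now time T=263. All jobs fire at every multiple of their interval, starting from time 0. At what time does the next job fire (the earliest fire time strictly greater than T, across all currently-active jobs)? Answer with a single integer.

Op 1: register job_A */17 -> active={job_A:*/17}
Op 2: register job_A */7 -> active={job_A:*/7}
Op 3: unregister job_A -> active={}
Op 4: register job_B */2 -> active={job_B:*/2}
Op 5: unregister job_B -> active={}
Op 6: register job_A */9 -> active={job_A:*/9}
Op 7: unregister job_A -> active={}
Op 8: register job_A */14 -> active={job_A:*/14}
Op 9: register job_C */8 -> active={job_A:*/14, job_C:*/8}
  job_A: interval 14, next fire after T=263 is 266
  job_C: interval 8, next fire after T=263 is 264
Earliest fire time = 264 (job job_C)

Answer: 264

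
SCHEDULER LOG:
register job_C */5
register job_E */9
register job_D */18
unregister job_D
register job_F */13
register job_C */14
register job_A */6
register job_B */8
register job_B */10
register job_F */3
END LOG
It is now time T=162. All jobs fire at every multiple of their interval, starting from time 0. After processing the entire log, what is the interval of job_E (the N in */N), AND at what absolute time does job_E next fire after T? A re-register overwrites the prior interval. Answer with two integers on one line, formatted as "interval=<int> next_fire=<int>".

Answer: interval=9 next_fire=171

Derivation:
Op 1: register job_C */5 -> active={job_C:*/5}
Op 2: register job_E */9 -> active={job_C:*/5, job_E:*/9}
Op 3: register job_D */18 -> active={job_C:*/5, job_D:*/18, job_E:*/9}
Op 4: unregister job_D -> active={job_C:*/5, job_E:*/9}
Op 5: register job_F */13 -> active={job_C:*/5, job_E:*/9, job_F:*/13}
Op 6: register job_C */14 -> active={job_C:*/14, job_E:*/9, job_F:*/13}
Op 7: register job_A */6 -> active={job_A:*/6, job_C:*/14, job_E:*/9, job_F:*/13}
Op 8: register job_B */8 -> active={job_A:*/6, job_B:*/8, job_C:*/14, job_E:*/9, job_F:*/13}
Op 9: register job_B */10 -> active={job_A:*/6, job_B:*/10, job_C:*/14, job_E:*/9, job_F:*/13}
Op 10: register job_F */3 -> active={job_A:*/6, job_B:*/10, job_C:*/14, job_E:*/9, job_F:*/3}
Final interval of job_E = 9
Next fire of job_E after T=162: (162//9+1)*9 = 171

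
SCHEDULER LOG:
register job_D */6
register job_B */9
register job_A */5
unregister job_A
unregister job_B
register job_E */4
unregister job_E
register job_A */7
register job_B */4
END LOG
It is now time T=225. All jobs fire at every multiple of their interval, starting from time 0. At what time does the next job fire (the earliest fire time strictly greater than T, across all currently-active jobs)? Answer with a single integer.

Answer: 228

Derivation:
Op 1: register job_D */6 -> active={job_D:*/6}
Op 2: register job_B */9 -> active={job_B:*/9, job_D:*/6}
Op 3: register job_A */5 -> active={job_A:*/5, job_B:*/9, job_D:*/6}
Op 4: unregister job_A -> active={job_B:*/9, job_D:*/6}
Op 5: unregister job_B -> active={job_D:*/6}
Op 6: register job_E */4 -> active={job_D:*/6, job_E:*/4}
Op 7: unregister job_E -> active={job_D:*/6}
Op 8: register job_A */7 -> active={job_A:*/7, job_D:*/6}
Op 9: register job_B */4 -> active={job_A:*/7, job_B:*/4, job_D:*/6}
  job_A: interval 7, next fire after T=225 is 231
  job_B: interval 4, next fire after T=225 is 228
  job_D: interval 6, next fire after T=225 is 228
Earliest fire time = 228 (job job_B)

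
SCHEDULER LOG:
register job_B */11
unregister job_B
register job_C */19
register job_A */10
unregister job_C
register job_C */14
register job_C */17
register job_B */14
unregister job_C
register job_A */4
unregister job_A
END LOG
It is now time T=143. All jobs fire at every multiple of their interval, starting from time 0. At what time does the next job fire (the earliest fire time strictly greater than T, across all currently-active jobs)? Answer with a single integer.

Answer: 154

Derivation:
Op 1: register job_B */11 -> active={job_B:*/11}
Op 2: unregister job_B -> active={}
Op 3: register job_C */19 -> active={job_C:*/19}
Op 4: register job_A */10 -> active={job_A:*/10, job_C:*/19}
Op 5: unregister job_C -> active={job_A:*/10}
Op 6: register job_C */14 -> active={job_A:*/10, job_C:*/14}
Op 7: register job_C */17 -> active={job_A:*/10, job_C:*/17}
Op 8: register job_B */14 -> active={job_A:*/10, job_B:*/14, job_C:*/17}
Op 9: unregister job_C -> active={job_A:*/10, job_B:*/14}
Op 10: register job_A */4 -> active={job_A:*/4, job_B:*/14}
Op 11: unregister job_A -> active={job_B:*/14}
  job_B: interval 14, next fire after T=143 is 154
Earliest fire time = 154 (job job_B)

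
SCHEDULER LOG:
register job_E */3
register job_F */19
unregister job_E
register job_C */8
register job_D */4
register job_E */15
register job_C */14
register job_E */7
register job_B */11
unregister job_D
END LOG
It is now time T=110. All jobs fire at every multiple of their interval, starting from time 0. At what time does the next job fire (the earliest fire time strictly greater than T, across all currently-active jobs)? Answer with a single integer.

Answer: 112

Derivation:
Op 1: register job_E */3 -> active={job_E:*/3}
Op 2: register job_F */19 -> active={job_E:*/3, job_F:*/19}
Op 3: unregister job_E -> active={job_F:*/19}
Op 4: register job_C */8 -> active={job_C:*/8, job_F:*/19}
Op 5: register job_D */4 -> active={job_C:*/8, job_D:*/4, job_F:*/19}
Op 6: register job_E */15 -> active={job_C:*/8, job_D:*/4, job_E:*/15, job_F:*/19}
Op 7: register job_C */14 -> active={job_C:*/14, job_D:*/4, job_E:*/15, job_F:*/19}
Op 8: register job_E */7 -> active={job_C:*/14, job_D:*/4, job_E:*/7, job_F:*/19}
Op 9: register job_B */11 -> active={job_B:*/11, job_C:*/14, job_D:*/4, job_E:*/7, job_F:*/19}
Op 10: unregister job_D -> active={job_B:*/11, job_C:*/14, job_E:*/7, job_F:*/19}
  job_B: interval 11, next fire after T=110 is 121
  job_C: interval 14, next fire after T=110 is 112
  job_E: interval 7, next fire after T=110 is 112
  job_F: interval 19, next fire after T=110 is 114
Earliest fire time = 112 (job job_C)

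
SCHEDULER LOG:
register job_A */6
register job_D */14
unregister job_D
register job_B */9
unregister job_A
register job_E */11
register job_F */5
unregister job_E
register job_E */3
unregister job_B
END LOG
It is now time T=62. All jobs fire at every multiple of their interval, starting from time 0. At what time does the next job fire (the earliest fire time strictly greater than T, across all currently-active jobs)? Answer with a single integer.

Op 1: register job_A */6 -> active={job_A:*/6}
Op 2: register job_D */14 -> active={job_A:*/6, job_D:*/14}
Op 3: unregister job_D -> active={job_A:*/6}
Op 4: register job_B */9 -> active={job_A:*/6, job_B:*/9}
Op 5: unregister job_A -> active={job_B:*/9}
Op 6: register job_E */11 -> active={job_B:*/9, job_E:*/11}
Op 7: register job_F */5 -> active={job_B:*/9, job_E:*/11, job_F:*/5}
Op 8: unregister job_E -> active={job_B:*/9, job_F:*/5}
Op 9: register job_E */3 -> active={job_B:*/9, job_E:*/3, job_F:*/5}
Op 10: unregister job_B -> active={job_E:*/3, job_F:*/5}
  job_E: interval 3, next fire after T=62 is 63
  job_F: interval 5, next fire after T=62 is 65
Earliest fire time = 63 (job job_E)

Answer: 63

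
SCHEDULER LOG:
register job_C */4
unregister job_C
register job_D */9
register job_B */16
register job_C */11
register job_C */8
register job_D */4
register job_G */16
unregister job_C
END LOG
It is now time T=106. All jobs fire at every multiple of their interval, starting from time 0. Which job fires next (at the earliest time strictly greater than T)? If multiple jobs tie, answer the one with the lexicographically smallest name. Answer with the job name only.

Answer: job_D

Derivation:
Op 1: register job_C */4 -> active={job_C:*/4}
Op 2: unregister job_C -> active={}
Op 3: register job_D */9 -> active={job_D:*/9}
Op 4: register job_B */16 -> active={job_B:*/16, job_D:*/9}
Op 5: register job_C */11 -> active={job_B:*/16, job_C:*/11, job_D:*/9}
Op 6: register job_C */8 -> active={job_B:*/16, job_C:*/8, job_D:*/9}
Op 7: register job_D */4 -> active={job_B:*/16, job_C:*/8, job_D:*/4}
Op 8: register job_G */16 -> active={job_B:*/16, job_C:*/8, job_D:*/4, job_G:*/16}
Op 9: unregister job_C -> active={job_B:*/16, job_D:*/4, job_G:*/16}
  job_B: interval 16, next fire after T=106 is 112
  job_D: interval 4, next fire after T=106 is 108
  job_G: interval 16, next fire after T=106 is 112
Earliest = 108, winner (lex tiebreak) = job_D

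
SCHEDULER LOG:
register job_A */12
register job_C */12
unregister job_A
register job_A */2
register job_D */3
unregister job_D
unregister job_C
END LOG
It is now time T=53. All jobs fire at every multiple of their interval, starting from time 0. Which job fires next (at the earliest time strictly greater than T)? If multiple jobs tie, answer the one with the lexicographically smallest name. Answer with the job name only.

Op 1: register job_A */12 -> active={job_A:*/12}
Op 2: register job_C */12 -> active={job_A:*/12, job_C:*/12}
Op 3: unregister job_A -> active={job_C:*/12}
Op 4: register job_A */2 -> active={job_A:*/2, job_C:*/12}
Op 5: register job_D */3 -> active={job_A:*/2, job_C:*/12, job_D:*/3}
Op 6: unregister job_D -> active={job_A:*/2, job_C:*/12}
Op 7: unregister job_C -> active={job_A:*/2}
  job_A: interval 2, next fire after T=53 is 54
Earliest = 54, winner (lex tiebreak) = job_A

Answer: job_A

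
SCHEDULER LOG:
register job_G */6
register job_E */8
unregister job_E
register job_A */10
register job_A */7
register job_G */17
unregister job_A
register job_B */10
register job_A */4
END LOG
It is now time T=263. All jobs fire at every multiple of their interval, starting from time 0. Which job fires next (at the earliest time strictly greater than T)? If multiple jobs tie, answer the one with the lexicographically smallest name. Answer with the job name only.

Answer: job_A

Derivation:
Op 1: register job_G */6 -> active={job_G:*/6}
Op 2: register job_E */8 -> active={job_E:*/8, job_G:*/6}
Op 3: unregister job_E -> active={job_G:*/6}
Op 4: register job_A */10 -> active={job_A:*/10, job_G:*/6}
Op 5: register job_A */7 -> active={job_A:*/7, job_G:*/6}
Op 6: register job_G */17 -> active={job_A:*/7, job_G:*/17}
Op 7: unregister job_A -> active={job_G:*/17}
Op 8: register job_B */10 -> active={job_B:*/10, job_G:*/17}
Op 9: register job_A */4 -> active={job_A:*/4, job_B:*/10, job_G:*/17}
  job_A: interval 4, next fire after T=263 is 264
  job_B: interval 10, next fire after T=263 is 270
  job_G: interval 17, next fire after T=263 is 272
Earliest = 264, winner (lex tiebreak) = job_A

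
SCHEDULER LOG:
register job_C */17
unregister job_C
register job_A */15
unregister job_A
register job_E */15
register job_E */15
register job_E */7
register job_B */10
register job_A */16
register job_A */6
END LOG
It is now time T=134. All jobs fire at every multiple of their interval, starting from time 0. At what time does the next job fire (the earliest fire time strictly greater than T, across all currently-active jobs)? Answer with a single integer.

Answer: 138

Derivation:
Op 1: register job_C */17 -> active={job_C:*/17}
Op 2: unregister job_C -> active={}
Op 3: register job_A */15 -> active={job_A:*/15}
Op 4: unregister job_A -> active={}
Op 5: register job_E */15 -> active={job_E:*/15}
Op 6: register job_E */15 -> active={job_E:*/15}
Op 7: register job_E */7 -> active={job_E:*/7}
Op 8: register job_B */10 -> active={job_B:*/10, job_E:*/7}
Op 9: register job_A */16 -> active={job_A:*/16, job_B:*/10, job_E:*/7}
Op 10: register job_A */6 -> active={job_A:*/6, job_B:*/10, job_E:*/7}
  job_A: interval 6, next fire after T=134 is 138
  job_B: interval 10, next fire after T=134 is 140
  job_E: interval 7, next fire after T=134 is 140
Earliest fire time = 138 (job job_A)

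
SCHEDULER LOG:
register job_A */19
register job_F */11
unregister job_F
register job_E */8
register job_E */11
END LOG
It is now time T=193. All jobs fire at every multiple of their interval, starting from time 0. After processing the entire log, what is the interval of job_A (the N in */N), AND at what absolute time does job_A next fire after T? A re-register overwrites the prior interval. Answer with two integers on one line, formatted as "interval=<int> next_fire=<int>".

Op 1: register job_A */19 -> active={job_A:*/19}
Op 2: register job_F */11 -> active={job_A:*/19, job_F:*/11}
Op 3: unregister job_F -> active={job_A:*/19}
Op 4: register job_E */8 -> active={job_A:*/19, job_E:*/8}
Op 5: register job_E */11 -> active={job_A:*/19, job_E:*/11}
Final interval of job_A = 19
Next fire of job_A after T=193: (193//19+1)*19 = 209

Answer: interval=19 next_fire=209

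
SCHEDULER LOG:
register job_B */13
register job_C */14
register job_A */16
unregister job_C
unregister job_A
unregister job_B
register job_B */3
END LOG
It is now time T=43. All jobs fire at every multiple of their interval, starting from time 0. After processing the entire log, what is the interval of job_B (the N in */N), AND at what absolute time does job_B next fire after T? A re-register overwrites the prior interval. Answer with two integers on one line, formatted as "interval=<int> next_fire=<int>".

Op 1: register job_B */13 -> active={job_B:*/13}
Op 2: register job_C */14 -> active={job_B:*/13, job_C:*/14}
Op 3: register job_A */16 -> active={job_A:*/16, job_B:*/13, job_C:*/14}
Op 4: unregister job_C -> active={job_A:*/16, job_B:*/13}
Op 5: unregister job_A -> active={job_B:*/13}
Op 6: unregister job_B -> active={}
Op 7: register job_B */3 -> active={job_B:*/3}
Final interval of job_B = 3
Next fire of job_B after T=43: (43//3+1)*3 = 45

Answer: interval=3 next_fire=45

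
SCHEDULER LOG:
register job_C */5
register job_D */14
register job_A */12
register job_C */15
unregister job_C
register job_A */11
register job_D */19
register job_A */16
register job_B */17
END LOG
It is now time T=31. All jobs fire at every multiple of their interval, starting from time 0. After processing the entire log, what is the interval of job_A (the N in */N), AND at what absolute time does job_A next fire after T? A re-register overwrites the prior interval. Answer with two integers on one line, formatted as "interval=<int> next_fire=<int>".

Op 1: register job_C */5 -> active={job_C:*/5}
Op 2: register job_D */14 -> active={job_C:*/5, job_D:*/14}
Op 3: register job_A */12 -> active={job_A:*/12, job_C:*/5, job_D:*/14}
Op 4: register job_C */15 -> active={job_A:*/12, job_C:*/15, job_D:*/14}
Op 5: unregister job_C -> active={job_A:*/12, job_D:*/14}
Op 6: register job_A */11 -> active={job_A:*/11, job_D:*/14}
Op 7: register job_D */19 -> active={job_A:*/11, job_D:*/19}
Op 8: register job_A */16 -> active={job_A:*/16, job_D:*/19}
Op 9: register job_B */17 -> active={job_A:*/16, job_B:*/17, job_D:*/19}
Final interval of job_A = 16
Next fire of job_A after T=31: (31//16+1)*16 = 32

Answer: interval=16 next_fire=32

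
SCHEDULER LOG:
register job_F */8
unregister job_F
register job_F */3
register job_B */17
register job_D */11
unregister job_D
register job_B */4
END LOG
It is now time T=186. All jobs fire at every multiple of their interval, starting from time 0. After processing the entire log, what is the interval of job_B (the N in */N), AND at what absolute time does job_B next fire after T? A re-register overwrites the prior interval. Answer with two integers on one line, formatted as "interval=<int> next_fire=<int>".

Answer: interval=4 next_fire=188

Derivation:
Op 1: register job_F */8 -> active={job_F:*/8}
Op 2: unregister job_F -> active={}
Op 3: register job_F */3 -> active={job_F:*/3}
Op 4: register job_B */17 -> active={job_B:*/17, job_F:*/3}
Op 5: register job_D */11 -> active={job_B:*/17, job_D:*/11, job_F:*/3}
Op 6: unregister job_D -> active={job_B:*/17, job_F:*/3}
Op 7: register job_B */4 -> active={job_B:*/4, job_F:*/3}
Final interval of job_B = 4
Next fire of job_B after T=186: (186//4+1)*4 = 188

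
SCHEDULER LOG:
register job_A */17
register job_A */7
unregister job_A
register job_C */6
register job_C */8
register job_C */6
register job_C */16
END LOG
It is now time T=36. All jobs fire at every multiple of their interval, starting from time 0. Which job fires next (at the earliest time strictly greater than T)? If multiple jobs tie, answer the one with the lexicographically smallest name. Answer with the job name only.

Op 1: register job_A */17 -> active={job_A:*/17}
Op 2: register job_A */7 -> active={job_A:*/7}
Op 3: unregister job_A -> active={}
Op 4: register job_C */6 -> active={job_C:*/6}
Op 5: register job_C */8 -> active={job_C:*/8}
Op 6: register job_C */6 -> active={job_C:*/6}
Op 7: register job_C */16 -> active={job_C:*/16}
  job_C: interval 16, next fire after T=36 is 48
Earliest = 48, winner (lex tiebreak) = job_C

Answer: job_C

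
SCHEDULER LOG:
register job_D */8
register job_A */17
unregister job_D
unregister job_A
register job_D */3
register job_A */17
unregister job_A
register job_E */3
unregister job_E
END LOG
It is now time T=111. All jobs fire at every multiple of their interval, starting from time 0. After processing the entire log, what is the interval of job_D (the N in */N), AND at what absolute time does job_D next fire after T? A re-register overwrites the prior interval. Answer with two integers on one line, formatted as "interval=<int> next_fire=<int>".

Op 1: register job_D */8 -> active={job_D:*/8}
Op 2: register job_A */17 -> active={job_A:*/17, job_D:*/8}
Op 3: unregister job_D -> active={job_A:*/17}
Op 4: unregister job_A -> active={}
Op 5: register job_D */3 -> active={job_D:*/3}
Op 6: register job_A */17 -> active={job_A:*/17, job_D:*/3}
Op 7: unregister job_A -> active={job_D:*/3}
Op 8: register job_E */3 -> active={job_D:*/3, job_E:*/3}
Op 9: unregister job_E -> active={job_D:*/3}
Final interval of job_D = 3
Next fire of job_D after T=111: (111//3+1)*3 = 114

Answer: interval=3 next_fire=114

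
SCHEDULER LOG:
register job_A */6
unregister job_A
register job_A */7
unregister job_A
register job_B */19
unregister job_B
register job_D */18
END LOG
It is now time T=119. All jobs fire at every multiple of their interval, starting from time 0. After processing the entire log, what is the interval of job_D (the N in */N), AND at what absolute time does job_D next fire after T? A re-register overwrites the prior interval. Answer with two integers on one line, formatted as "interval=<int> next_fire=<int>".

Op 1: register job_A */6 -> active={job_A:*/6}
Op 2: unregister job_A -> active={}
Op 3: register job_A */7 -> active={job_A:*/7}
Op 4: unregister job_A -> active={}
Op 5: register job_B */19 -> active={job_B:*/19}
Op 6: unregister job_B -> active={}
Op 7: register job_D */18 -> active={job_D:*/18}
Final interval of job_D = 18
Next fire of job_D after T=119: (119//18+1)*18 = 126

Answer: interval=18 next_fire=126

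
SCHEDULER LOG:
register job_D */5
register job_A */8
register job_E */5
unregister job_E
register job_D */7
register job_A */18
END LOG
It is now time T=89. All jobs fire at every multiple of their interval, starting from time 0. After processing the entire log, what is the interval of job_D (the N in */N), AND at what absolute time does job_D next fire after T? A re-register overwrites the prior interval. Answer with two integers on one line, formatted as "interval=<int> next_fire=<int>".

Op 1: register job_D */5 -> active={job_D:*/5}
Op 2: register job_A */8 -> active={job_A:*/8, job_D:*/5}
Op 3: register job_E */5 -> active={job_A:*/8, job_D:*/5, job_E:*/5}
Op 4: unregister job_E -> active={job_A:*/8, job_D:*/5}
Op 5: register job_D */7 -> active={job_A:*/8, job_D:*/7}
Op 6: register job_A */18 -> active={job_A:*/18, job_D:*/7}
Final interval of job_D = 7
Next fire of job_D after T=89: (89//7+1)*7 = 91

Answer: interval=7 next_fire=91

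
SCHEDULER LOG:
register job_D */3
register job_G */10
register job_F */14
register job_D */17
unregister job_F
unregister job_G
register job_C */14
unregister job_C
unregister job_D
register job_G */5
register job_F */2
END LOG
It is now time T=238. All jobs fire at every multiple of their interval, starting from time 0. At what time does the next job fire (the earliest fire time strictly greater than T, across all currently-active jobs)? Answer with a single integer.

Answer: 240

Derivation:
Op 1: register job_D */3 -> active={job_D:*/3}
Op 2: register job_G */10 -> active={job_D:*/3, job_G:*/10}
Op 3: register job_F */14 -> active={job_D:*/3, job_F:*/14, job_G:*/10}
Op 4: register job_D */17 -> active={job_D:*/17, job_F:*/14, job_G:*/10}
Op 5: unregister job_F -> active={job_D:*/17, job_G:*/10}
Op 6: unregister job_G -> active={job_D:*/17}
Op 7: register job_C */14 -> active={job_C:*/14, job_D:*/17}
Op 8: unregister job_C -> active={job_D:*/17}
Op 9: unregister job_D -> active={}
Op 10: register job_G */5 -> active={job_G:*/5}
Op 11: register job_F */2 -> active={job_F:*/2, job_G:*/5}
  job_F: interval 2, next fire after T=238 is 240
  job_G: interval 5, next fire after T=238 is 240
Earliest fire time = 240 (job job_F)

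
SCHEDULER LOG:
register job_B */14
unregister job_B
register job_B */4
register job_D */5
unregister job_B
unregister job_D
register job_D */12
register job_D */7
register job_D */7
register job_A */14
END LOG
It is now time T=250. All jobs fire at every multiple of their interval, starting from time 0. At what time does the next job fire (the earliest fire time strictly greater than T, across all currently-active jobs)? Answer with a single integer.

Answer: 252

Derivation:
Op 1: register job_B */14 -> active={job_B:*/14}
Op 2: unregister job_B -> active={}
Op 3: register job_B */4 -> active={job_B:*/4}
Op 4: register job_D */5 -> active={job_B:*/4, job_D:*/5}
Op 5: unregister job_B -> active={job_D:*/5}
Op 6: unregister job_D -> active={}
Op 7: register job_D */12 -> active={job_D:*/12}
Op 8: register job_D */7 -> active={job_D:*/7}
Op 9: register job_D */7 -> active={job_D:*/7}
Op 10: register job_A */14 -> active={job_A:*/14, job_D:*/7}
  job_A: interval 14, next fire after T=250 is 252
  job_D: interval 7, next fire after T=250 is 252
Earliest fire time = 252 (job job_A)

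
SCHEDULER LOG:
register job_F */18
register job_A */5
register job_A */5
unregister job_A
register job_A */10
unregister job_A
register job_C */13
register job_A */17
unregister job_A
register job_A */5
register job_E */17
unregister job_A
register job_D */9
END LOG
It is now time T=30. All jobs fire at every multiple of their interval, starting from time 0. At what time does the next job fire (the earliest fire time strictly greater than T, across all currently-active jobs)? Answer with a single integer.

Answer: 34

Derivation:
Op 1: register job_F */18 -> active={job_F:*/18}
Op 2: register job_A */5 -> active={job_A:*/5, job_F:*/18}
Op 3: register job_A */5 -> active={job_A:*/5, job_F:*/18}
Op 4: unregister job_A -> active={job_F:*/18}
Op 5: register job_A */10 -> active={job_A:*/10, job_F:*/18}
Op 6: unregister job_A -> active={job_F:*/18}
Op 7: register job_C */13 -> active={job_C:*/13, job_F:*/18}
Op 8: register job_A */17 -> active={job_A:*/17, job_C:*/13, job_F:*/18}
Op 9: unregister job_A -> active={job_C:*/13, job_F:*/18}
Op 10: register job_A */5 -> active={job_A:*/5, job_C:*/13, job_F:*/18}
Op 11: register job_E */17 -> active={job_A:*/5, job_C:*/13, job_E:*/17, job_F:*/18}
Op 12: unregister job_A -> active={job_C:*/13, job_E:*/17, job_F:*/18}
Op 13: register job_D */9 -> active={job_C:*/13, job_D:*/9, job_E:*/17, job_F:*/18}
  job_C: interval 13, next fire after T=30 is 39
  job_D: interval 9, next fire after T=30 is 36
  job_E: interval 17, next fire after T=30 is 34
  job_F: interval 18, next fire after T=30 is 36
Earliest fire time = 34 (job job_E)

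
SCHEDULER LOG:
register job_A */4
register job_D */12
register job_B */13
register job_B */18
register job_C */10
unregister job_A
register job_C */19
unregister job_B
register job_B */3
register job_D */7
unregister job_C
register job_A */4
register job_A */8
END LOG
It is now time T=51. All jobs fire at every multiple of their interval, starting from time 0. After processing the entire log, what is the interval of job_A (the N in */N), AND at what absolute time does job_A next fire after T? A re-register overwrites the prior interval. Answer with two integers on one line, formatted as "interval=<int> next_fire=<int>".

Answer: interval=8 next_fire=56

Derivation:
Op 1: register job_A */4 -> active={job_A:*/4}
Op 2: register job_D */12 -> active={job_A:*/4, job_D:*/12}
Op 3: register job_B */13 -> active={job_A:*/4, job_B:*/13, job_D:*/12}
Op 4: register job_B */18 -> active={job_A:*/4, job_B:*/18, job_D:*/12}
Op 5: register job_C */10 -> active={job_A:*/4, job_B:*/18, job_C:*/10, job_D:*/12}
Op 6: unregister job_A -> active={job_B:*/18, job_C:*/10, job_D:*/12}
Op 7: register job_C */19 -> active={job_B:*/18, job_C:*/19, job_D:*/12}
Op 8: unregister job_B -> active={job_C:*/19, job_D:*/12}
Op 9: register job_B */3 -> active={job_B:*/3, job_C:*/19, job_D:*/12}
Op 10: register job_D */7 -> active={job_B:*/3, job_C:*/19, job_D:*/7}
Op 11: unregister job_C -> active={job_B:*/3, job_D:*/7}
Op 12: register job_A */4 -> active={job_A:*/4, job_B:*/3, job_D:*/7}
Op 13: register job_A */8 -> active={job_A:*/8, job_B:*/3, job_D:*/7}
Final interval of job_A = 8
Next fire of job_A after T=51: (51//8+1)*8 = 56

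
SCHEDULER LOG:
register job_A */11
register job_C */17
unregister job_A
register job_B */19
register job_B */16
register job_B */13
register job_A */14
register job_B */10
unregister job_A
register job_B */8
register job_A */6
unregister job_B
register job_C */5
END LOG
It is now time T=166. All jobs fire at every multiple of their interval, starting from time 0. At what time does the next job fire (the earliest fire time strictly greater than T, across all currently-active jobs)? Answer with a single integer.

Op 1: register job_A */11 -> active={job_A:*/11}
Op 2: register job_C */17 -> active={job_A:*/11, job_C:*/17}
Op 3: unregister job_A -> active={job_C:*/17}
Op 4: register job_B */19 -> active={job_B:*/19, job_C:*/17}
Op 5: register job_B */16 -> active={job_B:*/16, job_C:*/17}
Op 6: register job_B */13 -> active={job_B:*/13, job_C:*/17}
Op 7: register job_A */14 -> active={job_A:*/14, job_B:*/13, job_C:*/17}
Op 8: register job_B */10 -> active={job_A:*/14, job_B:*/10, job_C:*/17}
Op 9: unregister job_A -> active={job_B:*/10, job_C:*/17}
Op 10: register job_B */8 -> active={job_B:*/8, job_C:*/17}
Op 11: register job_A */6 -> active={job_A:*/6, job_B:*/8, job_C:*/17}
Op 12: unregister job_B -> active={job_A:*/6, job_C:*/17}
Op 13: register job_C */5 -> active={job_A:*/6, job_C:*/5}
  job_A: interval 6, next fire after T=166 is 168
  job_C: interval 5, next fire after T=166 is 170
Earliest fire time = 168 (job job_A)

Answer: 168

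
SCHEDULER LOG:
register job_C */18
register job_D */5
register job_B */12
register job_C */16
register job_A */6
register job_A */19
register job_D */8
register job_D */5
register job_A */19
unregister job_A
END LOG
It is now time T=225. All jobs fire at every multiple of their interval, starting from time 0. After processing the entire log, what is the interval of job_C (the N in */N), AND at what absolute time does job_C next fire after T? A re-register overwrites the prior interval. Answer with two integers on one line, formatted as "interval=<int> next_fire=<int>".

Answer: interval=16 next_fire=240

Derivation:
Op 1: register job_C */18 -> active={job_C:*/18}
Op 2: register job_D */5 -> active={job_C:*/18, job_D:*/5}
Op 3: register job_B */12 -> active={job_B:*/12, job_C:*/18, job_D:*/5}
Op 4: register job_C */16 -> active={job_B:*/12, job_C:*/16, job_D:*/5}
Op 5: register job_A */6 -> active={job_A:*/6, job_B:*/12, job_C:*/16, job_D:*/5}
Op 6: register job_A */19 -> active={job_A:*/19, job_B:*/12, job_C:*/16, job_D:*/5}
Op 7: register job_D */8 -> active={job_A:*/19, job_B:*/12, job_C:*/16, job_D:*/8}
Op 8: register job_D */5 -> active={job_A:*/19, job_B:*/12, job_C:*/16, job_D:*/5}
Op 9: register job_A */19 -> active={job_A:*/19, job_B:*/12, job_C:*/16, job_D:*/5}
Op 10: unregister job_A -> active={job_B:*/12, job_C:*/16, job_D:*/5}
Final interval of job_C = 16
Next fire of job_C after T=225: (225//16+1)*16 = 240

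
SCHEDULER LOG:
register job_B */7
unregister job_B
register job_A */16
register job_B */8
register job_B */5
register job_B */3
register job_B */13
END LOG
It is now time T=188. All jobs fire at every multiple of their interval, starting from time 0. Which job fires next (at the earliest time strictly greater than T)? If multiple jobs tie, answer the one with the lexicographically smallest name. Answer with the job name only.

Op 1: register job_B */7 -> active={job_B:*/7}
Op 2: unregister job_B -> active={}
Op 3: register job_A */16 -> active={job_A:*/16}
Op 4: register job_B */8 -> active={job_A:*/16, job_B:*/8}
Op 5: register job_B */5 -> active={job_A:*/16, job_B:*/5}
Op 6: register job_B */3 -> active={job_A:*/16, job_B:*/3}
Op 7: register job_B */13 -> active={job_A:*/16, job_B:*/13}
  job_A: interval 16, next fire after T=188 is 192
  job_B: interval 13, next fire after T=188 is 195
Earliest = 192, winner (lex tiebreak) = job_A

Answer: job_A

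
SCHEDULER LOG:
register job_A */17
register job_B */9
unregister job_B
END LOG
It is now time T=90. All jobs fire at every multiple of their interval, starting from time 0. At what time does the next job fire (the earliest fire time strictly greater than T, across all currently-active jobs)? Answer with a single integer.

Answer: 102

Derivation:
Op 1: register job_A */17 -> active={job_A:*/17}
Op 2: register job_B */9 -> active={job_A:*/17, job_B:*/9}
Op 3: unregister job_B -> active={job_A:*/17}
  job_A: interval 17, next fire after T=90 is 102
Earliest fire time = 102 (job job_A)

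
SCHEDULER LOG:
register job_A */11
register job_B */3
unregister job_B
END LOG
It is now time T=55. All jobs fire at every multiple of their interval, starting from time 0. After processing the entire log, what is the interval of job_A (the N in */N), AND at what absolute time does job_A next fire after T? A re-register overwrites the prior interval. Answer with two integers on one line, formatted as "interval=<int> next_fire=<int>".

Op 1: register job_A */11 -> active={job_A:*/11}
Op 2: register job_B */3 -> active={job_A:*/11, job_B:*/3}
Op 3: unregister job_B -> active={job_A:*/11}
Final interval of job_A = 11
Next fire of job_A after T=55: (55//11+1)*11 = 66

Answer: interval=11 next_fire=66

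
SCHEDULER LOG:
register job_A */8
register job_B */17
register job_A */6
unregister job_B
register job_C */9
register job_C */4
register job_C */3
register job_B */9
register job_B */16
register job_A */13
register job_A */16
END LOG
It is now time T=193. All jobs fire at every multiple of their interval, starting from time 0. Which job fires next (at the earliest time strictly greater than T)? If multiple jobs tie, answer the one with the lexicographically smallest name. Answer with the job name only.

Answer: job_C

Derivation:
Op 1: register job_A */8 -> active={job_A:*/8}
Op 2: register job_B */17 -> active={job_A:*/8, job_B:*/17}
Op 3: register job_A */6 -> active={job_A:*/6, job_B:*/17}
Op 4: unregister job_B -> active={job_A:*/6}
Op 5: register job_C */9 -> active={job_A:*/6, job_C:*/9}
Op 6: register job_C */4 -> active={job_A:*/6, job_C:*/4}
Op 7: register job_C */3 -> active={job_A:*/6, job_C:*/3}
Op 8: register job_B */9 -> active={job_A:*/6, job_B:*/9, job_C:*/3}
Op 9: register job_B */16 -> active={job_A:*/6, job_B:*/16, job_C:*/3}
Op 10: register job_A */13 -> active={job_A:*/13, job_B:*/16, job_C:*/3}
Op 11: register job_A */16 -> active={job_A:*/16, job_B:*/16, job_C:*/3}
  job_A: interval 16, next fire after T=193 is 208
  job_B: interval 16, next fire after T=193 is 208
  job_C: interval 3, next fire after T=193 is 195
Earliest = 195, winner (lex tiebreak) = job_C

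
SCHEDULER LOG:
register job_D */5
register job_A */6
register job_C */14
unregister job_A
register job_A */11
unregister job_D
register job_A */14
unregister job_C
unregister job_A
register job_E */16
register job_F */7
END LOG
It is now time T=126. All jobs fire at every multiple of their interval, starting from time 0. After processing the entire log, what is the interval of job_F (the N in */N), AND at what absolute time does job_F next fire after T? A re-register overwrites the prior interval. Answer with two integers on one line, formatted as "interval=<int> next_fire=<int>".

Answer: interval=7 next_fire=133

Derivation:
Op 1: register job_D */5 -> active={job_D:*/5}
Op 2: register job_A */6 -> active={job_A:*/6, job_D:*/5}
Op 3: register job_C */14 -> active={job_A:*/6, job_C:*/14, job_D:*/5}
Op 4: unregister job_A -> active={job_C:*/14, job_D:*/5}
Op 5: register job_A */11 -> active={job_A:*/11, job_C:*/14, job_D:*/5}
Op 6: unregister job_D -> active={job_A:*/11, job_C:*/14}
Op 7: register job_A */14 -> active={job_A:*/14, job_C:*/14}
Op 8: unregister job_C -> active={job_A:*/14}
Op 9: unregister job_A -> active={}
Op 10: register job_E */16 -> active={job_E:*/16}
Op 11: register job_F */7 -> active={job_E:*/16, job_F:*/7}
Final interval of job_F = 7
Next fire of job_F after T=126: (126//7+1)*7 = 133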